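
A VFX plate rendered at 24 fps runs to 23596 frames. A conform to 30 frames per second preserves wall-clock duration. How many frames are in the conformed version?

Target frames = source frames × (target rate / source rate) = 23596 × (30)/(24) = 23596 × 5/4 = 29495.

29495 frames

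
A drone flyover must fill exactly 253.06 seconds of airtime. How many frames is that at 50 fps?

Frames = 253.06 × 50 = 12653.

12653 frames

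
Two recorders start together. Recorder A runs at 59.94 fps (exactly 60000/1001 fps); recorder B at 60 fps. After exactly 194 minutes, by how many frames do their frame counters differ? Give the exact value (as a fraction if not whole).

698400/1001 frames

194 min = 11640 s.
A emits 60000/1001 × 11640 = 698400000/1001 frames; B emits 60 × 11640 = 698400.
Difference = 698400/1001 frames (≈ 697.7023); B is ahead of A.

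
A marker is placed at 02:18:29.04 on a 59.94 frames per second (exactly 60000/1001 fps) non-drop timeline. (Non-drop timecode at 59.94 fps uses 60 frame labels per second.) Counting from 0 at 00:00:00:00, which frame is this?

Total seconds to the label: (2 × 3600 + 18 × 60 + 29) = 8309.
Frame index = 8309 × 60 + 4 = 498544.

frame 498544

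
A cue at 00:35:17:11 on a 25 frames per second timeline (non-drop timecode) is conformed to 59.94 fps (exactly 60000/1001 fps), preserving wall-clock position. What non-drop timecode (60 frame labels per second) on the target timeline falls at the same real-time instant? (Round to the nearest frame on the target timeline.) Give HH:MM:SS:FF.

00:35:15:19

Source frame index: (0×3600 + 35×60 + 17) × 25 + 11 = 52936.
Real time: 52936 / (25) = 52936/25 s.
Target frame: (52936/25) × (60000/1001) = 9772800/77 ≈ 126919.481 → 126919.
At 60 labels/s: frame 126919 → 00:35:15:19.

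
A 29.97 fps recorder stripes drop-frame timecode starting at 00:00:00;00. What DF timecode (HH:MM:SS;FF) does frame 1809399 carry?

Each 10-minute DF block holds 10 × 60 × 30 − 9 × 2 = 17982 frames. 1809399 ÷ 17982 → 100 full blocks, remainder 11199.
Within the partial block the first minute is 1800 frames and each further minute 1798, so 6 further minute boundaries passed. Total skipped labels = 18 × 100 + 2 × 6 = 1812.
Non-drop label index = 1809399 + 1812 = 1811211; at 30 labels/s that is 16:46:13:21, i.e. DF 16:46:13;21.

16:46:13;21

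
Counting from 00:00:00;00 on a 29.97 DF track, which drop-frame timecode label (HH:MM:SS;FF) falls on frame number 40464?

00:22:30;04

Ten DF minutes hold 17982 frames, so frame 40464 lies in block 2 (frames 35964–53945) with 4500 frames into that block.
The block's first minute is 1800 frames and the rest 1798 each; 4500 frames reaches minute 2, so 2 × 18 + 2 × 2 = 40 labels have been skipped so far.
Adding those back, label number 40464 + 40 = 40504 at 30 labels/s is 1350 s + 4 f = 0 h 22 min 30 s frame 4, i.e. 00:22:30;04.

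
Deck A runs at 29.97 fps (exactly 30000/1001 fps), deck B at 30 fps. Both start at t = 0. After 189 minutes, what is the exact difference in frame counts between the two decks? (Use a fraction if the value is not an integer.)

48600/143 frames

189 min = 11340 s.
A emits 30000/1001 × 11340 = 48600000/143 frames; B emits 30 × 11340 = 340200.
Difference = 48600/143 frames (≈ 339.8601); B is ahead of A.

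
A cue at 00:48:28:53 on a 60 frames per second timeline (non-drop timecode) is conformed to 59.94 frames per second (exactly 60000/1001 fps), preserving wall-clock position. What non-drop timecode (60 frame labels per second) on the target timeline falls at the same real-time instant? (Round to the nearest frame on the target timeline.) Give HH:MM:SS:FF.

00:48:25:59

Source frame index: (0×3600 + 48×60 + 28) × 60 + 53 = 174533.
Real time: 174533 / (60) = 174533/60 s.
Target frame: (174533/60) × (60000/1001) = 174533000/1001 ≈ 174358.641 → 174359.
At 60 labels/s: frame 174359 → 00:48:25:59.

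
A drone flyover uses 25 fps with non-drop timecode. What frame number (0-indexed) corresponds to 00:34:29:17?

frame 51742

Total seconds to the label: (0 × 3600 + 34 × 60 + 29) = 2069.
Frame index = 2069 × 25 + 17 = 51742.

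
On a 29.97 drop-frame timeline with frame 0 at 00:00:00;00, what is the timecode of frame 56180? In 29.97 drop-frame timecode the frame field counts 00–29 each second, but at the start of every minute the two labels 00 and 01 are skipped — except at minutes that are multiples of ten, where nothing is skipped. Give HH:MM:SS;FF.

00:31:14;16

Each 10-minute DF block holds 10 × 60 × 30 − 9 × 2 = 17982 frames. 56180 ÷ 17982 → 3 full blocks, remainder 2234.
Within the partial block the first minute is 1800 frames and each further minute 1798, so 1 further minute boundary passed. Total skipped labels = 18 × 3 + 2 × 1 = 56.
Non-drop label index = 56180 + 56 = 56236; at 30 labels/s that is 00:31:14:16, i.e. DF 00:31:14;16.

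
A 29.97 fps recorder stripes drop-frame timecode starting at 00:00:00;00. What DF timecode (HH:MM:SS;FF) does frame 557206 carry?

Ten DF minutes hold 17982 frames, so frame 557206 lies in block 30 (frames 539460–557441) with 17746 frames into that block.
The block's first minute is 1800 frames and the rest 1798 each; 17746 frames reaches minute 9, so 30 × 18 + 9 × 2 = 558 labels have been skipped so far.
Adding those back, label number 557206 + 558 = 557764 at 30 labels/s is 18592 s + 4 f = 5 h 9 min 52 s frame 4, i.e. 05:09:52;04.

05:09:52;04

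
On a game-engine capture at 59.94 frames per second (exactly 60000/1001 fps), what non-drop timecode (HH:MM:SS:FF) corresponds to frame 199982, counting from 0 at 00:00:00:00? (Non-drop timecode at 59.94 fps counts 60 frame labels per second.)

199982 ÷ 60 = 3333 full seconds, remainder 2 frames.
3333 s = 0 h 55 min 33 s.
Timecode: 00:55:33:02.

00:55:33:02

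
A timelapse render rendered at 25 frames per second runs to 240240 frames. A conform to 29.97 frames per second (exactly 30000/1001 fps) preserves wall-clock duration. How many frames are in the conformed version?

Target frames = source frames × (target rate / source rate) = 240240 × (30000/1001)/(25) = 240240 × 1200/1001 = 288000.

288000 frames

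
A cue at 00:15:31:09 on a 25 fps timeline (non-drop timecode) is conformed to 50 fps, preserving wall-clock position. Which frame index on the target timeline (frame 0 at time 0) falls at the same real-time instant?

Source frame index: (0×3600 + 15×60 + 31) × 25 + 9 = 23284.
Real time: 23284 / (25) = 23284/25 s.
Target frame: (23284/25) × (50) = 46568.

frame 46568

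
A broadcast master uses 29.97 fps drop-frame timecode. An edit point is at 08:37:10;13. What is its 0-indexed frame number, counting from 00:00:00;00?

929981

As if non-drop at 30 labels/s: (8 × 3600 + 37 × 60 + 10) × 30 + 13 = 930913.
Minute boundaries passed: 517; those not divisible by 10: 517 − 51 = 466; dropped labels = 2 × 466 = 932.
Actual frame index = 930913 − 932 = 929981.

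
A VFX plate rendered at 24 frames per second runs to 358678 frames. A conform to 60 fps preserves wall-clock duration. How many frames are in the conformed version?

Target frames = source frames × (target rate / source rate) = 358678 × (60)/(24) = 358678 × 5/2 = 896695.

896695 frames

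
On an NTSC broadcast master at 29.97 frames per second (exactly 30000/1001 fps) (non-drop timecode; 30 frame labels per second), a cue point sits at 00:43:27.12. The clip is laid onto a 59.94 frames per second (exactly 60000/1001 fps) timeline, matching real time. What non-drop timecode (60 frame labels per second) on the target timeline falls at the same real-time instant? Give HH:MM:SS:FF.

00:43:27:24

Source frame index: (0×3600 + 43×60 + 27) × 30 + 12 = 78222.
Real time: 78222 / (30000/1001) = 13050037/5000 s.
Target frame: (13050037/5000) × (60000/1001) = 156444.
At 60 labels/s: frame 156444 → 00:43:27:24.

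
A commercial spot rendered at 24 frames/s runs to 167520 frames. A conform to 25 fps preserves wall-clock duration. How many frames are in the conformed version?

174500 frames

Target frames = source frames × (target rate / source rate) = 167520 × (25)/(24) = 167520 × 25/24 = 174500.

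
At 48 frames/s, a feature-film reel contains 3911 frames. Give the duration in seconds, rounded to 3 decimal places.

81.479 seconds

Running time = 3911 × 1/48 = 3911/48 s ≈ 81.479 s.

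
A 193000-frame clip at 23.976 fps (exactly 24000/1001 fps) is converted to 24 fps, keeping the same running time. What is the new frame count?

193193 frames

Target frames = source frames × (target rate / source rate) = 193000 × (24)/(24000/1001) = 193000 × 1001/1000 = 193193.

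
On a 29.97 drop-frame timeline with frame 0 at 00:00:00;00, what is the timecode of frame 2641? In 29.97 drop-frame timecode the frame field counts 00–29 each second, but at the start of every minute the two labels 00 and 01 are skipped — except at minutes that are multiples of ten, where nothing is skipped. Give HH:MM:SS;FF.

Each 10-minute DF block holds 10 × 60 × 30 − 9 × 2 = 17982 frames. 2641 ÷ 17982 → 0 full blocks, remainder 2641.
Within the partial block the first minute is 1800 frames and each further minute 1798, so 1 further minute boundary passed. Total skipped labels = 18 × 0 + 2 × 1 = 2.
Non-drop label index = 2641 + 2 = 2643; at 30 labels/s that is 00:01:28:03, i.e. DF 00:01:28;03.

00:01:28;03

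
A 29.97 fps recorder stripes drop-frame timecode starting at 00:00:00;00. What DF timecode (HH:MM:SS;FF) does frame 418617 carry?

Ten DF minutes hold 17982 frames, so frame 418617 lies in block 23 (frames 413586–431567) with 5031 frames into that block.
The block's first minute is 1800 frames and the rest 1798 each; 5031 frames reaches minute 2, so 23 × 18 + 2 × 2 = 418 labels have been skipped so far.
Adding those back, label number 418617 + 418 = 419035 at 30 labels/s is 13967 s + 25 f = 3 h 52 min 47 s frame 25, i.e. 03:52:47;25.

03:52:47;25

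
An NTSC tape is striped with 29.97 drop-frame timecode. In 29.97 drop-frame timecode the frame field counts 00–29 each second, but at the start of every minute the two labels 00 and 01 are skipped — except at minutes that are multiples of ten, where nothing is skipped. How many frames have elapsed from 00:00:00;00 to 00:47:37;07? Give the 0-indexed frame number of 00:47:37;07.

Complete 10-minute blocks: 4, each 17982 frames → 71928.
Remaining 7 whole minutes in the current block: 1800 + 6 × 1798 = 12588 frames.
Within the current minute: 37 × 30 + 7 − 2 = 1115 (labels ;00/;01 skipped at this minute). Total = 71928 + 12588 + 1115 = 85631.

85631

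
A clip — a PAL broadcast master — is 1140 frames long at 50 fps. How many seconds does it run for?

Running time = 1140 / (50) = 22.8 s.

22.8 seconds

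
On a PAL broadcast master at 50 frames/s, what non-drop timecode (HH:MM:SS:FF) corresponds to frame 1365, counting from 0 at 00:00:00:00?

1365 ÷ 50 = 27 full seconds, remainder 15 frames.
27 s = 0 h 0 min 27 s.
Timecode: 00:00:27:15.

00:00:27:15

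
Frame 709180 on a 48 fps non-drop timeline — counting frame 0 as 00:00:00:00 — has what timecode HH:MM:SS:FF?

04:06:14:28

709180 ÷ 48 = 14774 full seconds, remainder 28 frames.
14774 s = 4 h 6 min 14 s.
Timecode: 04:06:14:28.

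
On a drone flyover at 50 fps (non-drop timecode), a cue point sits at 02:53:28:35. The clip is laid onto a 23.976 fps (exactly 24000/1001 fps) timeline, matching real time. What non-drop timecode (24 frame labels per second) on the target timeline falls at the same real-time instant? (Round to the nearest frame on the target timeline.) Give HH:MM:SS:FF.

Source frame index: (2×3600 + 53×60 + 28) × 50 + 35 = 520435.
Real time: 520435 / (50) = 104087/10 s.
Target frame: (104087/10) × (24000/1001) = 249808800/1001 ≈ 249559.241 → 249559.
At 24 labels/s: frame 249559 → 02:53:18:07.

02:53:18:07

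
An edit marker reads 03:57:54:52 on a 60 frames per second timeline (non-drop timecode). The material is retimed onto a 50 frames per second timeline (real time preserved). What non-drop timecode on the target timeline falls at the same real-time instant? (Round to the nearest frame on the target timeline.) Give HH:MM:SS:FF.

03:57:54:43

Source frame index: (3×3600 + 57×60 + 54) × 60 + 52 = 856492.
Real time: 856492 / (60) = 214123/15 s.
Target frame: (214123/15) × (50) = 2141230/3 ≈ 713743.333 → 713743.
At 50 labels/s: frame 713743 → 03:57:54:43.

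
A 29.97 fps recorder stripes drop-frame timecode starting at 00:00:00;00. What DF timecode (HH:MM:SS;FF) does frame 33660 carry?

00:18:43;04

Each 10-minute DF block holds 10 × 60 × 30 − 9 × 2 = 17982 frames. 33660 ÷ 17982 → 1 full block, remainder 15678.
Within the partial block the first minute is 1800 frames and each further minute 1798, so 8 further minute boundaries passed. Total skipped labels = 18 × 1 + 2 × 8 = 34.
Non-drop label index = 33660 + 34 = 33694; at 30 labels/s that is 00:18:43:04, i.e. DF 00:18:43;04.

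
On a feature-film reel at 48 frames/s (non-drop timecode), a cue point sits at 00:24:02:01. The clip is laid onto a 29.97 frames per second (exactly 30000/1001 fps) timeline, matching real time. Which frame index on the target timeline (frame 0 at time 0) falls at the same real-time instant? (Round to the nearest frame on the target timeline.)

Source frame index: (0×3600 + 24×60 + 2) × 48 + 1 = 69217.
Real time: 69217 / (48) = 69217/48 s.
Target frame: (69217/48) × (30000/1001) = 43260625/1001 ≈ 43217.408 → 43217.

frame 43217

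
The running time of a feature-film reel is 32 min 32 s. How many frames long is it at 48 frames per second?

93696 frames

32 min 32 s = 1952 s.
Frames = 1952 × 48 = 93696.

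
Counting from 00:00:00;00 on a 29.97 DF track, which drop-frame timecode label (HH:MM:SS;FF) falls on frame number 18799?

Each 10-minute DF block holds 10 × 60 × 30 − 9 × 2 = 17982 frames. 18799 ÷ 17982 → 1 full block, remainder 817.
Within the partial block the first minute is 1800 frames and each further minute 1798, so 0 further minute boundaries passed. Total skipped labels = 18 × 1 + 2 × 0 = 18.
Non-drop label index = 18799 + 18 = 18817; at 30 labels/s that is 00:10:27:07, i.e. DF 00:10:27;07.

00:10:27;07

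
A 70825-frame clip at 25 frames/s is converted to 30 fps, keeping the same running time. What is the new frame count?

84990 frames

Target frames = source frames × (target rate / source rate) = 70825 × (30)/(25) = 70825 × 6/5 = 84990.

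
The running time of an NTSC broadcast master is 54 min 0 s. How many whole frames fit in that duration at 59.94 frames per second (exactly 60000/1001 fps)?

194205 frames

54 min 0 s = 3240 s.
Frames = 3240 × 60000/1001 = 194400000/1001 ≈ 194205.7942.
Complete frames: 194205.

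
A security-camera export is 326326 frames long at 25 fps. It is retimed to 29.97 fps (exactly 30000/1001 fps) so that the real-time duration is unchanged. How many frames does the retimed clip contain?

391200 frames

Target frames = source frames × (target rate / source rate) = 326326 × (30000/1001)/(25) = 326326 × 1200/1001 = 391200.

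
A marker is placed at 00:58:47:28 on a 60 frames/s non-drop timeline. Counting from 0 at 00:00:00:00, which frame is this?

Total seconds to the label: (0 × 3600 + 58 × 60 + 47) = 3527.
Frame index = 3527 × 60 + 28 = 211648.

211648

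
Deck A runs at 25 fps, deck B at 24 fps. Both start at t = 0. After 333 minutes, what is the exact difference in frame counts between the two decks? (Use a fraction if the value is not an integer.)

333 min = 19980 s.
A emits 25 × 19980 = 499500 frames; B emits 24 × 19980 = 479520.
Difference = 19980 frames; B is behind A.

19980 frames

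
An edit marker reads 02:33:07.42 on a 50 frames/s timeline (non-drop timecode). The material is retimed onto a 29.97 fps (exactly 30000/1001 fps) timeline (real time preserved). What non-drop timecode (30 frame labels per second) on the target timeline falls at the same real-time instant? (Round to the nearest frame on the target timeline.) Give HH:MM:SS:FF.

02:32:58:20

Source frame index: (2×3600 + 33×60 + 7) × 50 + 42 = 459392.
Real time: 459392 / (50) = 229696/25 s.
Target frame: (229696/25) × (30000/1001) = 275635200/1001 ≈ 275359.840 → 275360.
At 30 labels/s: frame 275360 → 02:32:58:20.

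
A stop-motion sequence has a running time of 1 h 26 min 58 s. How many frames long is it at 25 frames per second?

1 h 26 min 58 s = 5218 s.
Frames = 5218 × 25 = 130450.

130450 frames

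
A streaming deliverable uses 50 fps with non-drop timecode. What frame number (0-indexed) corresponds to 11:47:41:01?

frame 2123051

Total seconds to the label: (11 × 3600 + 47 × 60 + 41) = 42461.
Frame index = 42461 × 50 + 1 = 2123051.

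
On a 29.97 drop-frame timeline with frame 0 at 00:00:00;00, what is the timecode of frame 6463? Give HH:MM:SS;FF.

00:03:35;19

Each 10-minute DF block holds 10 × 60 × 30 − 9 × 2 = 17982 frames. 6463 ÷ 17982 → 0 full blocks, remainder 6463.
Within the partial block the first minute is 1800 frames and each further minute 1798, so 3 further minute boundaries passed. Total skipped labels = 18 × 0 + 2 × 3 = 6.
Non-drop label index = 6463 + 6 = 6469; at 30 labels/s that is 00:03:35:19, i.e. DF 00:03:35;19.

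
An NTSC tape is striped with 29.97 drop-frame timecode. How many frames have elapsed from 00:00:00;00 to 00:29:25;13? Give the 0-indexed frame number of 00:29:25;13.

52909

Complete 10-minute blocks: 2, each 17982 frames → 35964.
Remaining 9 whole minutes in the current block: 1800 + 8 × 1798 = 16184 frames.
Within the current minute: 25 × 30 + 13 − 2 = 761 (labels ;00/;01 skipped at this minute). Total = 35964 + 16184 + 761 = 52909.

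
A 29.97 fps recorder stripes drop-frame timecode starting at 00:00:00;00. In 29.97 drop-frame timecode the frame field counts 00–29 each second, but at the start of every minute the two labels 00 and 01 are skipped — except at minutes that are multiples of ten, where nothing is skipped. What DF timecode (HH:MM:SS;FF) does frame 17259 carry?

00:09:35;27

Ten DF minutes hold 17982 frames, so frame 17259 lies in block 0 (frames 0–17981) with 17259 frames into that block.
The block's first minute is 1800 frames and the rest 1798 each; 17259 frames reaches minute 9, so 0 × 18 + 9 × 2 = 18 labels have been skipped so far.
Adding those back, label number 17259 + 18 = 17277 at 30 labels/s is 575 s + 27 f = 0 h 9 min 35 s frame 27, i.e. 00:09:35;27.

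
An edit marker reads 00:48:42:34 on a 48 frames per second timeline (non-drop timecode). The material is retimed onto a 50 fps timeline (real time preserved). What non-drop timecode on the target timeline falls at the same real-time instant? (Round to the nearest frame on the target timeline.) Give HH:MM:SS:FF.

Source frame index: (0×3600 + 48×60 + 42) × 48 + 34 = 140290.
Real time: 140290 / (48) = 70145/24 s.
Target frame: (70145/24) × (50) = 1753625/12 ≈ 146135.417 → 146135.
At 50 labels/s: frame 146135 → 00:48:42:35.

00:48:42:35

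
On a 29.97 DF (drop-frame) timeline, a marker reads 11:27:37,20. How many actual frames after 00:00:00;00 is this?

1236492

Complete 10-minute blocks: 68, each 17982 frames → 1222776.
Remaining 7 whole minutes in the current block: 1800 + 6 × 1798 = 12588 frames.
Within the current minute: 37 × 30 + 20 − 2 = 1128 (labels ;00/;01 skipped at this minute). Total = 1222776 + 12588 + 1128 = 1236492.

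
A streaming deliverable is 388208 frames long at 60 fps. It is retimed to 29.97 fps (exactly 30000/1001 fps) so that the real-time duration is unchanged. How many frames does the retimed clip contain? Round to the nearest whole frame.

Frames at target rate = 388208 × (30000/1001) / (60) = 194104000/1001 ≈ 193910.090.
Nearest whole frame: 193910.

193910 frames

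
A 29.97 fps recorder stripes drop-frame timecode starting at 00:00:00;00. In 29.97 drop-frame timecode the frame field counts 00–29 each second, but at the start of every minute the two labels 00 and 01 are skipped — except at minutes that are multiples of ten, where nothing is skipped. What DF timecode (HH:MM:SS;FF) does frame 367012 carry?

Ten DF minutes hold 17982 frames, so frame 367012 lies in block 20 (frames 359640–377621) with 7372 frames into that block.
The block's first minute is 1800 frames and the rest 1798 each; 7372 frames reaches minute 4, so 20 × 18 + 4 × 2 = 368 labels have been skipped so far.
Adding those back, label number 367012 + 368 = 367380 at 30 labels/s is 12246 s + 0 f = 3 h 24 min 6 s frame 0, i.e. 03:24:06;00.

03:24:06;00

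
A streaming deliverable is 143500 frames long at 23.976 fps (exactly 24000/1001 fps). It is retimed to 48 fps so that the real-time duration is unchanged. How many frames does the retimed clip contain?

287287 frames

Target frames = source frames × (target rate / source rate) = 143500 × (48)/(24000/1001) = 143500 × 1001/500 = 287287.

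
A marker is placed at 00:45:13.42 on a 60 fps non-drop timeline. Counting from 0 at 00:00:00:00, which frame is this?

frame 162822

Total seconds to the label: (0 × 3600 + 45 × 60 + 13) = 2713.
Frame index = 2713 × 60 + 42 = 162822.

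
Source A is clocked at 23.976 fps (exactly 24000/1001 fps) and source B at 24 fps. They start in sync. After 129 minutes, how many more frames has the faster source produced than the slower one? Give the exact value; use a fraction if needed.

185760/1001 frames

129 min = 7740 s.
A emits 24000/1001 × 7740 = 185760000/1001 frames; B emits 24 × 7740 = 185760.
Difference = 185760/1001 frames (≈ 185.5744); B is ahead of A.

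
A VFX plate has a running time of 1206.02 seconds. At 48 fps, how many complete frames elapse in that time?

57888 frames

Frames = 1206.02 × 48 = 1447224/25 ≈ 57888.9600.
Complete frames: 57888.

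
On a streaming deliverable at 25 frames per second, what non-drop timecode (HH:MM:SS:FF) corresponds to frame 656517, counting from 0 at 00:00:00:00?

07:17:40:17

656517 ÷ 25 = 26260 full seconds, remainder 17 frames.
26260 s = 7 h 17 min 40 s.
Timecode: 07:17:40:17.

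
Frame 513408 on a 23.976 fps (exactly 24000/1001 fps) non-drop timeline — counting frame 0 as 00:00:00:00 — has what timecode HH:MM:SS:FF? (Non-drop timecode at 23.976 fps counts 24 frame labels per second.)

513408 ÷ 24 = 21392 full seconds, remainder 0 frames.
21392 s = 5 h 56 min 32 s.
Timecode: 05:56:32:00.

05:56:32:00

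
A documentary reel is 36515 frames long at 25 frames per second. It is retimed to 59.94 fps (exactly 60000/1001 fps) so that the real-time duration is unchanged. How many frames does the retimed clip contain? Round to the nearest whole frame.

Frames at target rate = 36515 × (60000/1001) / (25) = 87636000/1001 ≈ 87548.452.
Nearest whole frame: 87548.

87548 frames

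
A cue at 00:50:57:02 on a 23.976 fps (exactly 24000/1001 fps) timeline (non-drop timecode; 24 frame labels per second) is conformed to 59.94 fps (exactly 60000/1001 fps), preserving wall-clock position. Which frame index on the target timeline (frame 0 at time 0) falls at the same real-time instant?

Source frame index: (0×3600 + 50×60 + 57) × 24 + 2 = 73370.
Real time: 73370 / (24000/1001) = 7344337/2400 s.
Target frame: (7344337/2400) × (60000/1001) = 183425.

frame 183425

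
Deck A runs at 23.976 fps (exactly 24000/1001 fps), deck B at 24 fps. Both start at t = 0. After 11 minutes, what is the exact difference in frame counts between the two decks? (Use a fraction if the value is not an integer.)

11 min = 660 s.
A emits 24000/1001 × 660 = 1440000/91 frames; B emits 24 × 660 = 15840.
Difference = 1440/91 frames (≈ 15.8242); B is ahead of A.

1440/91 frames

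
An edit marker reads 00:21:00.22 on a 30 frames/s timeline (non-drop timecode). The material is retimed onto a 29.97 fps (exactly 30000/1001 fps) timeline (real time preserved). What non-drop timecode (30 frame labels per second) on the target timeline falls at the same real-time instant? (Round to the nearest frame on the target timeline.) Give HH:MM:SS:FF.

00:20:59:14

Source frame index: (0×3600 + 21×60 + 0) × 30 + 22 = 37822.
Real time: 37822 / (30) = 18911/15 s.
Target frame: (18911/15) × (30000/1001) = 37822000/1001 ≈ 37784.216 → 37784.
At 30 labels/s: frame 37784 → 00:20:59:14.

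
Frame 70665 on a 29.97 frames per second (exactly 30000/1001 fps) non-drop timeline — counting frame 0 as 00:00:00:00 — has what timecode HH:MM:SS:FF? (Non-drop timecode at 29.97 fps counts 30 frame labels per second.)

70665 ÷ 30 = 2355 full seconds, remainder 15 frames.
2355 s = 0 h 39 min 15 s.
Timecode: 00:39:15:15.

00:39:15:15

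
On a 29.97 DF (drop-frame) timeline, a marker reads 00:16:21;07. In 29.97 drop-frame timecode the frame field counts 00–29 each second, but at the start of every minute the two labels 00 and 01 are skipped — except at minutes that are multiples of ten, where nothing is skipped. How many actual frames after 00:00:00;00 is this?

As if non-drop at 30 labels/s: (0 × 3600 + 16 × 60 + 21) × 30 + 7 = 29437.
Minute boundaries passed: 16; those not divisible by 10: 16 − 1 = 15; dropped labels = 2 × 15 = 30.
Actual frame index = 29437 − 30 = 29407.

29407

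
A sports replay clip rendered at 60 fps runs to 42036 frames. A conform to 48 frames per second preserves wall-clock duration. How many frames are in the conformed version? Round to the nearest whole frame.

Frames at target rate = 42036 × (48) / (60) = 168144/5 ≈ 33628.800.
Nearest whole frame: 33629.

33629 frames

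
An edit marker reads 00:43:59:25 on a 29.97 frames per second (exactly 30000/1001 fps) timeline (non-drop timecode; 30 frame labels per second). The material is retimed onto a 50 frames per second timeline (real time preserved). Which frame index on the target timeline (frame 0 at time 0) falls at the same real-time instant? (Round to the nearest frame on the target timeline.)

Source frame index: (0×3600 + 43×60 + 59) × 30 + 25 = 79195.
Real time: 79195 / (30000/1001) = 15854839/6000 s.
Target frame: (15854839/6000) × (50) = 15854839/120 ≈ 132123.658 → 132124.

frame 132124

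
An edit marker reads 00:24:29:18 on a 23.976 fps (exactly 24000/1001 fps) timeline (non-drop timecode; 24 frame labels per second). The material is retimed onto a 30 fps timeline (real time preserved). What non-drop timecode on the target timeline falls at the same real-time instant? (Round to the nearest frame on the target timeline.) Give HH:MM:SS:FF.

00:24:31:07

Source frame index: (0×3600 + 24×60 + 29) × 24 + 18 = 35274.
Real time: 35274 / (24000/1001) = 5884879/4000 s.
Target frame: (5884879/4000) × (30) = 17654637/400 ≈ 44136.592 → 44137.
At 30 labels/s: frame 44137 → 00:24:31:07.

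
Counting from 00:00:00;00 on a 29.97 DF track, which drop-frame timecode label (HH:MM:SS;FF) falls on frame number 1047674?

09:42:37;12

Ten DF minutes hold 17982 frames, so frame 1047674 lies in block 58 (frames 1042956–1060937) with 4718 frames into that block.
The block's first minute is 1800 frames and the rest 1798 each; 4718 frames reaches minute 2, so 58 × 18 + 2 × 2 = 1048 labels have been skipped so far.
Adding those back, label number 1047674 + 1048 = 1048722 at 30 labels/s is 34957 s + 12 f = 9 h 42 min 37 s frame 12, i.e. 09:42:37;12.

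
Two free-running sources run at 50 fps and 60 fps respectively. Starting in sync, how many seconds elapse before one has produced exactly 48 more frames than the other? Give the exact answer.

The gap grows by |60 − 50| = 10 frames per second.
Time for a 48-frame gap: 48 ÷ (10) = 4.8 s.

4.8 seconds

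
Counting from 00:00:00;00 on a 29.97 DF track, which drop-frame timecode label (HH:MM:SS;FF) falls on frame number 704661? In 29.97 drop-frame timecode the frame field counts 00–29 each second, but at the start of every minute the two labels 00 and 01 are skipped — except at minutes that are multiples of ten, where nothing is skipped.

06:31:52;05

Each 10-minute DF block holds 10 × 60 × 30 − 9 × 2 = 17982 frames. 704661 ÷ 17982 → 39 full blocks, remainder 3363.
Within the partial block the first minute is 1800 frames and each further minute 1798, so 1 further minute boundary passed. Total skipped labels = 18 × 39 + 2 × 1 = 704.
Non-drop label index = 704661 + 704 = 705365; at 30 labels/s that is 06:31:52:05, i.e. DF 06:31:52;05.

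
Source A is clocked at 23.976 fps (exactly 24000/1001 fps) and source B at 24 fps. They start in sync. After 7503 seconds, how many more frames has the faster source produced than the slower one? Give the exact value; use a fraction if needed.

180072/1001 frames

A emits 24000/1001 × 7503 = 180072000/1001 frames; B emits 24 × 7503 = 180072.
Difference = 180072/1001 frames (≈ 179.8921); B is ahead of A.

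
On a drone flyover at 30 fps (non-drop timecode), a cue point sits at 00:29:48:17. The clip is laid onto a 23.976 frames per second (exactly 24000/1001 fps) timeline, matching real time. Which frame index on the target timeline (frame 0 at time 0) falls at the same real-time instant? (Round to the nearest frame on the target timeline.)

Source frame index: (0×3600 + 29×60 + 48) × 30 + 17 = 53657.
Real time: 53657 / (30) = 53657/30 s.
Target frame: (53657/30) × (24000/1001) = 42925600/1001 ≈ 42882.717 → 42883.

frame 42883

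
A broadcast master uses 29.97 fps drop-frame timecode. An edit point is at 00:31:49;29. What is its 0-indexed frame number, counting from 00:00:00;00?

57243

As if non-drop at 30 labels/s: (0 × 3600 + 31 × 60 + 49) × 30 + 29 = 57299.
Minute boundaries passed: 31; those not divisible by 10: 31 − 3 = 28; dropped labels = 2 × 28 = 56.
Actual frame index = 57299 − 56 = 57243.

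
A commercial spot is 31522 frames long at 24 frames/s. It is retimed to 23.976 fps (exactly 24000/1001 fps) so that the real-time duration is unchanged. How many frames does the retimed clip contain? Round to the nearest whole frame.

31491 frames

Frames at target rate = 31522 × (24000/1001) / (24) = 31522000/1001 ≈ 31490.509.
Nearest whole frame: 31491.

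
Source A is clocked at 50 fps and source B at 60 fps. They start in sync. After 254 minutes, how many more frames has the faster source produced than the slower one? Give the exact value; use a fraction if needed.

152400 frames

254 min = 15240 s.
A emits 50 × 15240 = 762000 frames; B emits 60 × 15240 = 914400.
Difference = 152400 frames; B is ahead of A.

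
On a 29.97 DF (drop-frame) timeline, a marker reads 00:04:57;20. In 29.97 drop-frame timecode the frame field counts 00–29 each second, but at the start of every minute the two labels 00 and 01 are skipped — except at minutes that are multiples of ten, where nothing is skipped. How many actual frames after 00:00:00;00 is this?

8922

As if non-drop at 30 labels/s: (0 × 3600 + 4 × 60 + 57) × 30 + 20 = 8930.
Minute boundaries passed: 4; those not divisible by 10: 4 − 0 = 4; dropped labels = 2 × 4 = 8.
Actual frame index = 8930 − 8 = 8922.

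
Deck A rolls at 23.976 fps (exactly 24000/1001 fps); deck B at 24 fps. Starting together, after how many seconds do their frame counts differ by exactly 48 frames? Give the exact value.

The gap grows by |24 − 24000/1001| = 24/1001 frames per second.
Time for a 48-frame gap: 48 ÷ (24/1001) = 2002 s.

2002 seconds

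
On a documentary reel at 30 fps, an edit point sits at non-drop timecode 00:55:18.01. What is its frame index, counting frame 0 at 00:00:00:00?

99541

Total seconds to the label: (0 × 3600 + 55 × 60 + 18) = 3318.
Frame index = 3318 × 30 + 1 = 99541.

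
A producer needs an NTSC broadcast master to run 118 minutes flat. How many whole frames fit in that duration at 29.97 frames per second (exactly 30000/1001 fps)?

118 min = 7080 s.
Frames = 7080 × 30000/1001 = 212400000/1001 ≈ 212187.8122.
Complete frames: 212187.

212187 frames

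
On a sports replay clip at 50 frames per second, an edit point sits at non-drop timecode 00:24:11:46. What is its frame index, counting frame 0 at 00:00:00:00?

frame 72596

Total seconds to the label: (0 × 3600 + 24 × 60 + 11) = 1451.
Frame index = 1451 × 50 + 46 = 72596.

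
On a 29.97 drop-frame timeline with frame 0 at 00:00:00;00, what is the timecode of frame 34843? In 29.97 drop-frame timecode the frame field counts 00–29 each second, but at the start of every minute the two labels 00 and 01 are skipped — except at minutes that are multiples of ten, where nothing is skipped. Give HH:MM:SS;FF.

Ten DF minutes hold 17982 frames, so frame 34843 lies in block 1 (frames 17982–35963) with 16861 frames into that block.
The block's first minute is 1800 frames and the rest 1798 each; 16861 frames reaches minute 9, so 1 × 18 + 9 × 2 = 36 labels have been skipped so far.
Adding those back, label number 34843 + 36 = 34879 at 30 labels/s is 1162 s + 19 f = 0 h 19 min 22 s frame 19, i.e. 00:19:22;19.

00:19:22;19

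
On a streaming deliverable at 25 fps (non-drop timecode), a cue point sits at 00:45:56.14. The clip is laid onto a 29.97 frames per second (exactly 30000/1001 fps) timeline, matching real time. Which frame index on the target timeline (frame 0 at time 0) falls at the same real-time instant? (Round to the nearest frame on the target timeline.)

frame 82614

Source frame index: (0×3600 + 45×60 + 56) × 25 + 14 = 68914.
Real time: 68914 / (25) = 68914/25 s.
Target frame: (68914/25) × (30000/1001) = 82696800/1001 ≈ 82614.186 → 82614.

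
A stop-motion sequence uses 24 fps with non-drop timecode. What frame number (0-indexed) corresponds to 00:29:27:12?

frame 42420

Total seconds to the label: (0 × 3600 + 29 × 60 + 27) = 1767.
Frame index = 1767 × 24 + 12 = 42420.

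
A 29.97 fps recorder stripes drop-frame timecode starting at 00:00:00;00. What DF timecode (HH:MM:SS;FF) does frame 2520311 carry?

Each 10-minute DF block holds 10 × 60 × 30 − 9 × 2 = 17982 frames. 2520311 ÷ 17982 → 140 full blocks, remainder 2831.
Within the partial block the first minute is 1800 frames and each further minute 1798, so 1 further minute boundary passed. Total skipped labels = 18 × 140 + 2 × 1 = 2522.
Non-drop label index = 2520311 + 2522 = 2522833; at 30 labels/s that is 23:21:34:13, i.e. DF 23:21:34;13.

23:21:34;13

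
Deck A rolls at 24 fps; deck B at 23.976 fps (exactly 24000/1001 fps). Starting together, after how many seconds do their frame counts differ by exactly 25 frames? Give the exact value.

The gap grows by |24000/1001 − 24| = 24/1001 frames per second.
Time for a 25-frame gap: 25 ÷ (24/1001) = 25025/24 s.

25025/24 seconds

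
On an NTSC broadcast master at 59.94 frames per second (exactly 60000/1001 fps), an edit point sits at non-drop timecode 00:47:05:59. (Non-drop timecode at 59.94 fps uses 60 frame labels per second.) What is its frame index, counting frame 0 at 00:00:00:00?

frame 169559

Total seconds to the label: (0 × 3600 + 47 × 60 + 5) = 2825.
Frame index = 2825 × 60 + 59 = 169559.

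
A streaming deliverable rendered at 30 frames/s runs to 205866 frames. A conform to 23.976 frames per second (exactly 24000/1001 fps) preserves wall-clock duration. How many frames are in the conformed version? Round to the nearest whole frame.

164528 frames

Frames at target rate = 205866 × (24000/1001) / (30) = 164692800/1001 ≈ 164528.272.
Nearest whole frame: 164528.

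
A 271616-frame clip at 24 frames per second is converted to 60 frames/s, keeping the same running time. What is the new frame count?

Target frames = source frames × (target rate / source rate) = 271616 × (60)/(24) = 271616 × 5/2 = 679040.

679040 frames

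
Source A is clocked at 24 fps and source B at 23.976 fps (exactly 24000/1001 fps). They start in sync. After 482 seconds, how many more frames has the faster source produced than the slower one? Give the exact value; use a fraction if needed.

11568/1001 frames

A emits 24 × 482 = 11568 frames; B emits 24000/1001 × 482 = 11568000/1001.
Difference = 11568/1001 frames (≈ 11.5564); B is behind A.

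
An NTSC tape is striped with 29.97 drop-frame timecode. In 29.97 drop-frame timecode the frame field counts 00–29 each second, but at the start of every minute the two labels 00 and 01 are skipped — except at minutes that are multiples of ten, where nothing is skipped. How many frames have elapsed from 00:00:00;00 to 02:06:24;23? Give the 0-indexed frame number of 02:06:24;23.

Complete 10-minute blocks: 12, each 17982 frames → 215784.
Remaining 6 whole minutes in the current block: 1800 + 5 × 1798 = 10790 frames.
Within the current minute: 24 × 30 + 23 − 2 = 741 (labels ;00/;01 skipped at this minute). Total = 215784 + 10790 + 741 = 227315.

227315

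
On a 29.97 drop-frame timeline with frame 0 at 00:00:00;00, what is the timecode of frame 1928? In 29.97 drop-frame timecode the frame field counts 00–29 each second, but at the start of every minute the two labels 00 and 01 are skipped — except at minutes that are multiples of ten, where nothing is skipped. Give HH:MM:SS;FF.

Each 10-minute DF block holds 10 × 60 × 30 − 9 × 2 = 17982 frames. 1928 ÷ 17982 → 0 full blocks, remainder 1928.
Within the partial block the first minute is 1800 frames and each further minute 1798, so 1 further minute boundary passed. Total skipped labels = 18 × 0 + 2 × 1 = 2.
Non-drop label index = 1928 + 2 = 1930; at 30 labels/s that is 00:01:04:10, i.e. DF 00:01:04;10.

00:01:04;10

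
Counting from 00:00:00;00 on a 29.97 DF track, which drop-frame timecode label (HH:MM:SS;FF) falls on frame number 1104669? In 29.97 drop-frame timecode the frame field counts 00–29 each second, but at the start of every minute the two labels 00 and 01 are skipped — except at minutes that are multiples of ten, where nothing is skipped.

Each 10-minute DF block holds 10 × 60 × 30 − 9 × 2 = 17982 frames. 1104669 ÷ 17982 → 61 full blocks, remainder 7767.
Within the partial block the first minute is 1800 frames and each further minute 1798, so 4 further minute boundaries passed. Total skipped labels = 18 × 61 + 2 × 4 = 1106.
Non-drop label index = 1104669 + 1106 = 1105775; at 30 labels/s that is 10:14:19:05, i.e. DF 10:14:19;05.

10:14:19;05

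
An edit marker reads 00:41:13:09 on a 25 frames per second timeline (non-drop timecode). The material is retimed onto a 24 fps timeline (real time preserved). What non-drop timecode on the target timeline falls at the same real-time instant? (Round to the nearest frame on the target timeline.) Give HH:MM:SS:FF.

Source frame index: (0×3600 + 41×60 + 13) × 25 + 9 = 61834.
Real time: 61834 / (25) = 61834/25 s.
Target frame: (61834/25) × (24) = 1484016/25 ≈ 59360.640 → 59361.
At 24 labels/s: frame 59361 → 00:41:13:09.

00:41:13:09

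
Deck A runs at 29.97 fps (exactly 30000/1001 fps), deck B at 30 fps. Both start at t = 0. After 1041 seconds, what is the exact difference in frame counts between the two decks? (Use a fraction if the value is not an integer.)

A emits 30000/1001 × 1041 = 31230000/1001 frames; B emits 30 × 1041 = 31230.
Difference = 31230/1001 frames (≈ 31.1988); B is ahead of A.

31230/1001 frames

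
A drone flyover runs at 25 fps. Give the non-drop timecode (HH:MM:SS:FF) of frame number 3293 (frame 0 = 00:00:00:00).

00:02:11:18

3293 ÷ 25 = 131 full seconds, remainder 18 frames.
131 s = 0 h 2 min 11 s.
Timecode: 00:02:11:18.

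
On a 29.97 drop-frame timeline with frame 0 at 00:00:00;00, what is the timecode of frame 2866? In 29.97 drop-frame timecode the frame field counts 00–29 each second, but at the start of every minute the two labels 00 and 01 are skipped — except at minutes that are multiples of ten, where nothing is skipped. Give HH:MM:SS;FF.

Ten DF minutes hold 17982 frames, so frame 2866 lies in block 0 (frames 0–17981) with 2866 frames into that block.
The block's first minute is 1800 frames and the rest 1798 each; 2866 frames reaches minute 1, so 0 × 18 + 1 × 2 = 2 labels have been skipped so far.
Adding those back, label number 2866 + 2 = 2868 at 30 labels/s is 95 s + 18 f = 0 h 1 min 35 s frame 18, i.e. 00:01:35;18.

00:01:35;18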